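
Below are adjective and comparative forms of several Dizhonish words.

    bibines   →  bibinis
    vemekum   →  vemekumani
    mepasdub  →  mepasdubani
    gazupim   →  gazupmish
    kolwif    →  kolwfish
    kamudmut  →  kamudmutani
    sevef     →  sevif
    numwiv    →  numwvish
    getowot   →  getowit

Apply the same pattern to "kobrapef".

kobrapif

gazupim and vemekum both end in -m yet inflect differently (gazupmish, vemekumani), so the final letter is not what conditions the rule; the last vowel is.
"kobrapef" has last vowel 'e'. The stems whose last vowel is 'e' (bibines → bibinis, sevef → sevif) change the last vowel to 'i'.
So kobrapef → kobrapif.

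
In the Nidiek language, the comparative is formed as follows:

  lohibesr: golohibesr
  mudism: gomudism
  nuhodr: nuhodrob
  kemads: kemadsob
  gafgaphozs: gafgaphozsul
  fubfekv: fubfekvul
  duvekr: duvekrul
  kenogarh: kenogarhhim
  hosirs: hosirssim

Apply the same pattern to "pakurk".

pakurkkim

lohibesr and nuhodr both end in -r yet inflect differently (golohibesr, nuhodrob), so the final letter is not what conditions the rule; the second-to-last letter is.
"pakurk" has second-to-last letter 'r'. The stems whose second-to-last letter is 'r' (kenogarh → kenogarhhim, hosirs → hosirssim) double the final consonant and add -im.
So pakurk → pakurkkim.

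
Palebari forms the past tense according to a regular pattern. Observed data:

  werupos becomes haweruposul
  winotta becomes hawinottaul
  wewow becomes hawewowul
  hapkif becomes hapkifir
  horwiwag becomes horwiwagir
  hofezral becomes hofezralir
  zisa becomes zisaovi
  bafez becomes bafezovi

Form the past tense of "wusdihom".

hawusdihomul

winotta and zisa both end in -a yet inflect differently (hawinottaul, zisaovi), so the final letter is not what conditions the rule; the first letter is.
"wusdihom" begins with w-. The stems beginning with w- (werupos → haweruposul, winotta → hawinottaul, wewow → hawewowul) add ha- … -ul around the stem.
So wusdihom → hawusdihomul.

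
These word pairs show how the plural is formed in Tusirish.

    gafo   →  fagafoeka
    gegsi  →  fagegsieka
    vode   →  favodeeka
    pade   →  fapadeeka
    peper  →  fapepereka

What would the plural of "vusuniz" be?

Every pair shown (gafo → fagafoeka, gegsi → fagegsieka, vode → favodeeka, …) follows the same rule: add fa- … -eka around the stem.
So vusuniz → favusunizeka.

favusunizeka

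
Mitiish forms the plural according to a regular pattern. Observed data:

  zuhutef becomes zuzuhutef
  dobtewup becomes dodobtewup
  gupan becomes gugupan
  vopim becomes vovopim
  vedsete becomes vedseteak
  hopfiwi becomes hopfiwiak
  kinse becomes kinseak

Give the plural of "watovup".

zuhutef and vedsete both have last vowel 'e' yet inflect differently (zuzuhutef, vedseteak), so the last vowel is not what conditions the rule; whether the stem ends in a vowel or a consonant is.
"watovup" ends in a consonant. The stems ending in a consonant (zuhutef → zuzuhutef, dobtewup → dodobtewup, gupan → gugupan) repeat the first consonant+vowel as a prefix.
The other pattern: stems ending in a vowel add -ak.
So watovup → wawatovup.

wawatovup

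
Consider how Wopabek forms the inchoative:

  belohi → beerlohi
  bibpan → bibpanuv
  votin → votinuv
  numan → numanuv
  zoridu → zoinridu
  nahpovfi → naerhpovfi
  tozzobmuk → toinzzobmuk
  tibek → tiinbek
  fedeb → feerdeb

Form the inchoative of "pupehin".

tibek and fedeb both have last vowel 'e' yet inflect differently (tiinbek, feerdeb), so the last vowel is not what conditions the rule; the final letter is.
"pupehin" ends in -n. The stems ending in -n (numan → numanuv, bibpan → bibpanuv, votin → votinuv) add -uv.
The other patterns: stems ending in -k or -u insert -in- after the first vowel; stems ending in -b or -i insert -er- after the first vowel.
So pupehin → pupehinuv.

pupehinuv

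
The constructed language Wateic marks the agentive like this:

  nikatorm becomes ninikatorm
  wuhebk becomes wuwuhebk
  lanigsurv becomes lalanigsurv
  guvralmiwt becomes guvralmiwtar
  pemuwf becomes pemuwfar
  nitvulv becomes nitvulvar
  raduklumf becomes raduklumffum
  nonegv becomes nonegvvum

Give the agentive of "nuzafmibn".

nunuzafmibn

lanigsurv and nitvulv both end in -v yet inflect differently (lalanigsurv, nitvulvar), so the final letter is not what conditions the rule; the second-to-last letter is.
"nuzafmibn" has second-to-last letter 'b'. The one such stem in the data (wuhebk → wuwuhebk) repeats the first consonant+vowel as a prefix (as do nikatorm, lanigsurv), so the same rule applies.
The other patterns: stems whose second-to-last letter is 'l' or 'w' add -ar; stems whose second-to-last letter is 'g' or 'm' double the final consonant and add -um.
So nuzafmibn → nunuzafmibn.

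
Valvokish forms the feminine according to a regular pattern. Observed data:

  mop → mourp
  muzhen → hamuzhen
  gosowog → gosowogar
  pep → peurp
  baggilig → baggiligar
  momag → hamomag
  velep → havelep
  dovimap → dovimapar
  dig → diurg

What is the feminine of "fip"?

fiurp

pep and velep both end in -p yet inflect differently (peurp, havelep), so the final letter is not what conditions the rule; the number of vowels is.
"fip" has 1 vowel. The stems with 1 vowel (dig → diurg, pep → peurp, mop → mourp) insert -ur- after the first vowel.
The other patterns: stems with 2 vowels add the prefix ha-; stems with 3 vowels add -ar.
So fip → fiurp.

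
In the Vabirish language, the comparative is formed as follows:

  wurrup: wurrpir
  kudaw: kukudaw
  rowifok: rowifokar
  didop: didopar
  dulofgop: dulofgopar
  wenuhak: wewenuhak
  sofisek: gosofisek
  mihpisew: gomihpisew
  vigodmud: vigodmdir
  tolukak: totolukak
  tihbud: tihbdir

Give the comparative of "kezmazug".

kezmazgir

wenuhak and sofisek both end in -k yet inflect differently (wewenuhak, gosofisek), so the final letter is not what conditions the rule; the last vowel is.
"kezmazug" has last vowel 'u'. The stems whose last vowel is 'u' (vigodmud → vigodmdir, tihbud → tihbdir, wurrup → wurrpir) delete the last vowel and add -ir.
The other patterns: stems whose last vowel is 'a' repeat the first consonant+vowel as a prefix; stems whose last vowel is 'e' add the prefix go-; stems whose last vowel is 'o' add -ar.
So kezmazug → kezmazgir.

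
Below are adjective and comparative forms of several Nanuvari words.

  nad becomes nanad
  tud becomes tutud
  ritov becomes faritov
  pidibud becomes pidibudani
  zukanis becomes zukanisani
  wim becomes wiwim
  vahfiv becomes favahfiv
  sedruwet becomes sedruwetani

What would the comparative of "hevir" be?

fahevir

nad and pidibud both end in -d yet inflect differently (nanad, pidibudani), so the final letter is not what conditions the rule; the number of vowels is.
"hevir" has 2 vowels. The stems with 2 vowels (vahfiv → favahfiv, ritov → faritov) add the prefix fa-.
The other patterns: stems with 1 vowel repeat the first consonant+vowel as a prefix; stems with 3 vowels add -ani.
So hevir → fahevir.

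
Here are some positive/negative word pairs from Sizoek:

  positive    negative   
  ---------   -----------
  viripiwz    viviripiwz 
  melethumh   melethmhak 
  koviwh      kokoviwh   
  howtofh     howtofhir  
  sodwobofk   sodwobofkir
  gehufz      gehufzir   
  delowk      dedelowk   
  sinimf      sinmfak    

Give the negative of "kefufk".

"kefufk" has second-to-last letter 'f'. The stems whose second-to-last letter is 'f' (gehufz → gehufzir, howtofh → howtofhir, sodwobofk → sodwobofkir) add -ir.
So kefufk → kefufkir.

kefufkir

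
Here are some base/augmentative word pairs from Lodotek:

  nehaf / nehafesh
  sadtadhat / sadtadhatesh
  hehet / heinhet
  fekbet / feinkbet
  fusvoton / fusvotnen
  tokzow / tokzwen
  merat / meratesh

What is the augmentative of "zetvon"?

hehet and sadtadhat both end in -t yet inflect differently (heinhet, sadtadhatesh), so the final letter is not what conditions the rule; the last vowel is.
"zetvon" has last vowel 'o'. The stems whose last vowel is 'o' (tokzow → tokzwen, fusvoton → fusvotnen) delete the last vowel and add -en.
So zetvon → zetvnen.

zetvnen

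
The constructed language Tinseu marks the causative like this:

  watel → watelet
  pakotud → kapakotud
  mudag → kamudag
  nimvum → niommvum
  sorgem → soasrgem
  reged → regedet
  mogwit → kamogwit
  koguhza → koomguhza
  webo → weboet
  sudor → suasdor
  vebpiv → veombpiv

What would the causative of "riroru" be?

reged and pakotud both end in -d yet inflect differently (regedet, kapakotud), so the final letter is not what conditions the rule; the first letter is.
"riroru" begins with r-. The one such stem in the data (reged → regedet) adds -et, so the same rule applies.
So riroru → riroruet.

riroruet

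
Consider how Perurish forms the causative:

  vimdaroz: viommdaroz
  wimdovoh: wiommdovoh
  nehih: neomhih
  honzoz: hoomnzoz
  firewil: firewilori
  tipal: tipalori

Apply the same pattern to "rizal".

rizalori

"rizal" ends in -l. The stems ending in -l (tipal → tipalori, firewil → firewilori) add -ori.
The other pattern: stems ending in -h or -z insert -om- after the first vowel.
So rizal → rizalori.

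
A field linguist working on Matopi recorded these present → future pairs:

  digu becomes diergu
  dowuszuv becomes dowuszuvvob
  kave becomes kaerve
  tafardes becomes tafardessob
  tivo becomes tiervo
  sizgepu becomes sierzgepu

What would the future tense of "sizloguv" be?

"sizloguv" ends in a consonant. The stems ending in a consonant (tafardes → tafardessob, dowuszuv → dowuszuvvob) double the final consonant and add -ob.
The other pattern: stems ending in a vowel insert -er- after the first vowel.
So sizloguv → sizloguvvob.

sizloguvvob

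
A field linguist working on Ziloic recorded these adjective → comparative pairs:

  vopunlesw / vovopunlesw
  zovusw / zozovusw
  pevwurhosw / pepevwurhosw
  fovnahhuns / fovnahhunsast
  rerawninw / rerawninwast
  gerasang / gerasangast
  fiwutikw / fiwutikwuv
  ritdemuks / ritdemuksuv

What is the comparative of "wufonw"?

wufonwast

vopunlesw and rerawninw both end in -w yet inflect differently (vovopunlesw, rerawninwast), so the final letter is not what conditions the rule; the second-to-last letter is.
"wufonw" has second-to-last letter 'n'. The stems whose second-to-last letter is 'n' (fovnahhuns → fovnahhunsast, rerawninw → rerawninwast, gerasang → gerasangast) add -ast.
So wufonw → wufonwast.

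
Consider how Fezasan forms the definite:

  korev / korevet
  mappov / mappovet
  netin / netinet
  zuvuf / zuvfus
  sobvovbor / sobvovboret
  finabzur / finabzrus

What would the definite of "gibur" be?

finabzur and sobvovbor both end in -r yet inflect differently (finabzrus, sobvovboret), so the final letter is not what conditions the rule; the last vowel is.
"gibur" has last vowel 'u'. The stems whose last vowel is 'u' (zuvuf → zuvfus, finabzur → finabzrus) delete the last vowel and add -us.
The other pattern: stems whose last vowel is 'e', 'i' or 'o' add -et.
So gibur → gibrus.

gibrus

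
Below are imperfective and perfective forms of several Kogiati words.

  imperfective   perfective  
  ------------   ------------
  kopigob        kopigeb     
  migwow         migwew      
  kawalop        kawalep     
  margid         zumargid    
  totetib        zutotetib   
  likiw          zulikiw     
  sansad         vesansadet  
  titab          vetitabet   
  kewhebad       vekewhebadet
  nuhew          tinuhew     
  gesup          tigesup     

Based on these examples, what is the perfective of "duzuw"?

tiduzuw

kopigob and totetib both end in -b yet inflect differently (kopigeb, zutotetib), so the final letter is not what conditions the rule; the last vowel is.
"duzuw" has last vowel 'u'. The one such stem in the data (gesup → tigesup) adds the prefix ti-, so the same rule applies.
So duzuw → tiduzuw.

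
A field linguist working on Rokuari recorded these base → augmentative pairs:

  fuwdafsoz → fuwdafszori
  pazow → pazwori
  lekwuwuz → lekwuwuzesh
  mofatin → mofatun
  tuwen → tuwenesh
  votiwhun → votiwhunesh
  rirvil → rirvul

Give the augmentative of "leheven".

mofatin and tuwen both end in -n yet inflect differently (mofatun, tuwenesh), so the final letter is not what conditions the rule; the last vowel is.
"leheven" has last vowel 'e'. The one such stem in the data (tuwen → tuwenesh) adds -esh, so the same rule applies.
The other patterns: stems whose last vowel is 'i' change the last vowel to 'u'; stems whose last vowel is 'o' delete the last vowel and add -ori.
So leheven → lehevenesh.

lehevenesh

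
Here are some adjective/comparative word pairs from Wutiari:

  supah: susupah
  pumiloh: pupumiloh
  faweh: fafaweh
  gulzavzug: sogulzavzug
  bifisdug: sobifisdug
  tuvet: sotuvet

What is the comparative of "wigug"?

faweh and tuvet both have last vowel 'e' yet inflect differently (fafaweh, sotuvet), so the last vowel is not what conditions the rule; the final letter is.
"wigug" ends in -g. The stems ending in -g (gulzavzug → sogulzavzug, bifisdug → sobifisdug) add the prefix so-.
The other pattern: stems ending in -h repeat the first consonant+vowel as a prefix.
So wigug → sowigug.

sowigug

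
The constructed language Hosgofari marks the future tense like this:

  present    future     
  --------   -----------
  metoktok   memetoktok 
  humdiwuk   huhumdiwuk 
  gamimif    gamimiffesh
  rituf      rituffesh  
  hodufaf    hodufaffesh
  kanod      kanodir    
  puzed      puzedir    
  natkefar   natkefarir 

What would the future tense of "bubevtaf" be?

bubevtaffesh

humdiwuk and rituf both have last vowel 'u' yet inflect differently (huhumdiwuk, rituffesh), so the last vowel is not what conditions the rule; the final letter is.
"bubevtaf" ends in -f. The stems ending in -f (gamimif → gamimiffesh, rituf → rituffesh, hodufaf → hodufaffesh) double the final consonant and add -esh.
The other patterns: stems ending in -k repeat the first consonant+vowel as a prefix; stems ending in -d or -r add -ir.
So bubevtaf → bubevtaffesh.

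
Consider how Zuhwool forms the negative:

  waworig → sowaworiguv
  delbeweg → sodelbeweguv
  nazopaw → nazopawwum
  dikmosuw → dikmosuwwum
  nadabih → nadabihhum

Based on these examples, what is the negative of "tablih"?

waworig and nadabih both have last vowel 'i' yet inflect differently (sowaworiguv, nadabihhum), so the last vowel is not what conditions the rule; the final letter is.
"tablih" ends in -h. The one such stem in the data (nadabih → nadabihhum) doubles the final consonant and adds -um (as do nazopaw, dikmosuw), so the same rule applies.
So tablih → tablihhum.

tablihhum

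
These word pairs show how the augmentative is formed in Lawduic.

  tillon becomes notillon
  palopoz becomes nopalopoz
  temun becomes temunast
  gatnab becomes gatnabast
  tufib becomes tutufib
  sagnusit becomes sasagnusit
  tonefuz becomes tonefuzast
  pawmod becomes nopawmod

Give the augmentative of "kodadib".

kokodadib

tufib and gatnab both end in -b yet inflect differently (tutufib, gatnabast), so the final letter is not what conditions the rule; the last vowel is.
"kodadib" has last vowel 'i'. The stems whose last vowel is 'i' (tufib → tutufib, sagnusit → sasagnusit) repeat the first consonant+vowel as a prefix.
So kodadib → kokodadib.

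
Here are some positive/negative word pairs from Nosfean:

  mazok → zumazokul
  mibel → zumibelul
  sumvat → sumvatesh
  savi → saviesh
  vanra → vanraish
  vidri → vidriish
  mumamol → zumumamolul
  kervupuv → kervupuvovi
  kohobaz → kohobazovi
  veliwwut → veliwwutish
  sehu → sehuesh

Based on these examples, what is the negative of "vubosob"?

vidri and savi both end in -i yet inflect differently (vidriish, saviesh), so the final letter is not what conditions the rule; the first letter is.
"vubosob" begins with v-. The stems beginning with v- (vidri → vidriish, veliwwut → veliwwutish, vanra → vanraish) add -ish.
So vubosob → vubosobish.

vubosobish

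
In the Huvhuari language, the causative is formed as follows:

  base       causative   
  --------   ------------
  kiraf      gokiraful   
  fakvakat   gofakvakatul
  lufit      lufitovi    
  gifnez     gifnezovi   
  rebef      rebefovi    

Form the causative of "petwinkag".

"petwinkag" has last vowel 'a'. The stems whose last vowel is 'a' (kiraf → gokiraful, fakvakat → gofakvakatul) add go- … -ul around the stem.
So petwinkag → gopetwinkagul.

gopetwinkagul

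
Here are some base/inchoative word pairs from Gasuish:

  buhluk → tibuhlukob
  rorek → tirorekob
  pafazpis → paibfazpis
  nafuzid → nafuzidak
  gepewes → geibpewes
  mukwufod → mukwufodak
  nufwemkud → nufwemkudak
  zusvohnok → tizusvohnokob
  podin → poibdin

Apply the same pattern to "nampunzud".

buhluk and nufwemkud both have last vowel 'u' yet inflect differently (tibuhlukob, nufwemkudak), so the last vowel is not what conditions the rule; the final letter is.
"nampunzud" ends in -d. The stems ending in -d (nafuzid → nafuzidak, nufwemkud → nufwemkudak, mukwufod → mukwufodak) add -ak.
So nampunzud → nampunzudak.

nampunzudak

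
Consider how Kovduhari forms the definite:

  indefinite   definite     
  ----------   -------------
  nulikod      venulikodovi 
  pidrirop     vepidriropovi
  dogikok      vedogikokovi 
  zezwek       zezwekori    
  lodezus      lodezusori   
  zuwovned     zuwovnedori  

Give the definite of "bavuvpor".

dogikok and zezwek both end in -k yet inflect differently (vedogikokovi, zezwekori), so the final letter is not what conditions the rule; the last vowel is.
"bavuvpor" has last vowel 'o'. The stems whose last vowel is 'o' (nulikod → venulikodovi, pidrirop → vepidriropovi, dogikok → vedogikokovi) add ve- … -ovi around the stem.
So bavuvpor → vebavuvporovi.

vebavuvporovi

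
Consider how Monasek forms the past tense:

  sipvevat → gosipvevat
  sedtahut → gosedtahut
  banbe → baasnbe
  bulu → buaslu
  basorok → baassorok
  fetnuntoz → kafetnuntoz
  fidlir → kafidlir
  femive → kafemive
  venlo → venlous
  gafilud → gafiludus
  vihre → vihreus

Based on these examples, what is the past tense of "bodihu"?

boasdihu

banbe and femive both end in -e yet inflect differently (baasnbe, kafemive), so the final letter is not what conditions the rule; the first letter is.
"bodihu" begins with b-. The stems beginning with b- (banbe → baasnbe, bulu → buaslu, basorok → baassorok) insert -as- after the first vowel.
So bodihu → boasdihu.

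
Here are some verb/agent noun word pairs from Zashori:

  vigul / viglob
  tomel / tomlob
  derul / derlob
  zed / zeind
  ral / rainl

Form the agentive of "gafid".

vigul and ral both end in -l yet inflect differently (viglob, rainl), so the final letter is not what conditions the rule; the number of vowels is.
"gafid" has 2 vowels. The stems with 2 vowels (vigul → viglob, tomel → tomlob, derul → derlob) delete the last vowel and add -ob.
The other pattern: stems with 1 vowel insert -in- after the first vowel.
So gafid → gafdob.

gafdob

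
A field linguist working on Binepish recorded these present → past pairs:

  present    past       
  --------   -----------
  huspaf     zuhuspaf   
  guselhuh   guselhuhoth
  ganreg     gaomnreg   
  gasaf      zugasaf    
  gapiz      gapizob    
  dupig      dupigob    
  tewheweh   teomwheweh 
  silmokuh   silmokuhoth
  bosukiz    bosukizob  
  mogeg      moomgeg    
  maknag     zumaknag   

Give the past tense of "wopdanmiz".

wopdanmizob

maknag and ganreg both end in -g yet inflect differently (zumaknag, gaomnreg), so the final letter is not what conditions the rule; the last vowel is.
"wopdanmiz" has last vowel 'i'. The stems whose last vowel is 'i' (bosukiz → bosukizob, dupig → dupigob, gapiz → gapizob) add -ob.
So wopdanmiz → wopdanmizob.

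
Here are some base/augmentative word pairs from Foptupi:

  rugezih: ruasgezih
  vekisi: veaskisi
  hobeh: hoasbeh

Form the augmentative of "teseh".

Every pair shown (rugezih → ruasgezih, vekisi → veaskisi, hobeh → hoasbeh) follows the same rule: insert -as- after the first vowel.
So teseh → teasseh.

teasseh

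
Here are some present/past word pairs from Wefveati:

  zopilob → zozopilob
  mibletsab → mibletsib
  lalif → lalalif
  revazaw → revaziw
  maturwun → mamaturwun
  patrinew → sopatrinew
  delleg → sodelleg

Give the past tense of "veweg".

soveweg

revazaw and patrinew both end in -w yet inflect differently (revaziw, sopatrinew), so the final letter is not what conditions the rule; the last vowel is.
"veweg" has last vowel 'e'. The stems whose last vowel is 'e' (delleg → sodelleg, patrinew → sopatrinew) add the prefix so-.
The other patterns: stems whose last vowel is 'a' change the last vowel to 'i'; stems whose last vowel is 'i', 'o' or 'u' repeat the first consonant+vowel as a prefix.
So veweg → soveweg.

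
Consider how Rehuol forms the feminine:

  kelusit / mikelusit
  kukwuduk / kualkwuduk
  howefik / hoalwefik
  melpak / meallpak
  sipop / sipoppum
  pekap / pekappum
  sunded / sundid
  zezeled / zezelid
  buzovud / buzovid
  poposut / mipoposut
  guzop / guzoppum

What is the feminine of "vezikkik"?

vealzikkik

melpak and pekap both have last vowel 'a' yet inflect differently (meallpak, pekappum), so the last vowel is not what conditions the rule; the final letter is.
"vezikkik" ends in -k. The stems ending in -k (kukwuduk → kualkwuduk, howefik → hoalwefik, melpak → meallpak) insert -al- after the first vowel.
The other patterns: stems ending in -p double the final consonant and add -um; stems ending in -d change the last vowel to 'i'; stems ending in -t add the prefix mi-.
So vezikkik → vealzikkik.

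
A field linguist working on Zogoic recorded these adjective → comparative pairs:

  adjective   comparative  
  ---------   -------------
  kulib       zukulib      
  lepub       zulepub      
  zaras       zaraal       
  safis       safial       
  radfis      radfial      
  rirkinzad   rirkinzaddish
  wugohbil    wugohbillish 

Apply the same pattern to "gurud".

"gurud" ends in -d. The one such stem in the data (rirkinzad → rirkinzaddish) doubles the final consonant and adds -ish (as does wugohbil), so the same rule applies.
The other patterns: stems ending in -b add the prefix zu-; stems ending in -s drop the final letter and add -al.
So gurud → guruddish.

guruddish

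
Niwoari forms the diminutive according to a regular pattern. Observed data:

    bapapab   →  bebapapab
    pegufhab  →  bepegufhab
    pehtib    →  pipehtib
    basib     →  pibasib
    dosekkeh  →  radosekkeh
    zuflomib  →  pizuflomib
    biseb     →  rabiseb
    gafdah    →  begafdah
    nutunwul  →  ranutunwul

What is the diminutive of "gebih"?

"gebih" has last vowel 'i'. The stems whose last vowel is 'i' (pehtib → pipehtib, zuflomib → pizuflomib, basib → pibasib) add the prefix pi-.
So gebih → pigebih.

pigebih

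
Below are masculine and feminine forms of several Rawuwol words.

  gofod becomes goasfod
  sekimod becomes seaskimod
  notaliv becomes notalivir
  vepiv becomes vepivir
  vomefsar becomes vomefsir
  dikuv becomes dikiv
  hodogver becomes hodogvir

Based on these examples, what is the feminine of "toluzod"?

"toluzod" has last vowel 'o'. The stems whose last vowel is 'o' (gofod → goasfod, sekimod → seaskimod) insert -as- after the first vowel.
The other patterns: stems whose last vowel is 'i' add -ir; stems whose last vowel is 'a', 'e' or 'u' change the last vowel to 'i'.
So toluzod → toasluzod.

toasluzod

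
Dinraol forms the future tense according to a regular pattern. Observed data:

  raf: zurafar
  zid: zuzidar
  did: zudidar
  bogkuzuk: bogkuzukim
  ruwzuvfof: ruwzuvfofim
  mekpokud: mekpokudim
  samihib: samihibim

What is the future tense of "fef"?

zufefar

"fef" has 1 vowel. The stems with 1 vowel (raf → zurafar, zid → zuzidar, did → zudidar) add zu- … -ar around the stem.
So fef → zufefar.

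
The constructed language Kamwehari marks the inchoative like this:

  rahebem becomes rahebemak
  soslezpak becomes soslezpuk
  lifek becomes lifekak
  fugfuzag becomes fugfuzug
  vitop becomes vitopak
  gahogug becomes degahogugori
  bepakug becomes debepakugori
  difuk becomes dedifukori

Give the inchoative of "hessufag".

hessufug

"hessufag" has last vowel 'a'. The stems whose last vowel is 'a' (soslezpak → soslezpuk, fugfuzag → fugfuzug) change the last vowel to 'u'.
So hessufag → hessufug.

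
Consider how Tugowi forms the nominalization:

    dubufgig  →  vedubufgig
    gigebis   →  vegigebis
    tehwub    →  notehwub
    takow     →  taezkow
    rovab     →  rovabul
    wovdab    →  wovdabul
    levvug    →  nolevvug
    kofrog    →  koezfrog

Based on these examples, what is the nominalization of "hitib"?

vehitib

dubufgig and kofrog both end in -g yet inflect differently (vedubufgig, koezfrog), so the final letter is not what conditions the rule; the last vowel is.
"hitib" has last vowel 'i'. The stems whose last vowel is 'i' (gigebis → vegigebis, dubufgig → vedubufgig) add the prefix ve-.
The other patterns: stems whose last vowel is 'a' add -ul; stems whose last vowel is 'o' insert -ez- after the first vowel; stems whose last vowel is 'u' add the prefix no-.
So hitib → vehitib.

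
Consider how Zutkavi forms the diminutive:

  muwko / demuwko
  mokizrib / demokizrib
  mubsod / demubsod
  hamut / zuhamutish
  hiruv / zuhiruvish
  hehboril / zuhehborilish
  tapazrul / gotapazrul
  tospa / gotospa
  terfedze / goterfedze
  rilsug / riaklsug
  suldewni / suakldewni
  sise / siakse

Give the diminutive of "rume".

ruakme

"rume" begins with r-. The one such stem in the data (rilsug → riaklsug) inserts -ak- after the first vowel (as do suldewni, sise), so the same rule applies.
So rume → ruakme.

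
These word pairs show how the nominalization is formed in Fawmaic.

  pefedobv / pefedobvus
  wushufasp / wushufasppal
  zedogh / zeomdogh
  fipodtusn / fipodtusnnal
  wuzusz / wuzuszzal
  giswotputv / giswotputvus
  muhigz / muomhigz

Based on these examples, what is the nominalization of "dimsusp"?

wuzusz and muhigz both end in -z yet inflect differently (wuzuszzal, muomhigz), so the final letter is not what conditions the rule; the second-to-last letter is.
"dimsusp" has second-to-last letter 's'. The stems whose second-to-last letter is 's' (fipodtusn → fipodtusnnal, wushufasp → wushufasppal, wuzusz → wuzuszzal) double the final consonant and add -al.
So dimsusp → dimsusppal.

dimsusppal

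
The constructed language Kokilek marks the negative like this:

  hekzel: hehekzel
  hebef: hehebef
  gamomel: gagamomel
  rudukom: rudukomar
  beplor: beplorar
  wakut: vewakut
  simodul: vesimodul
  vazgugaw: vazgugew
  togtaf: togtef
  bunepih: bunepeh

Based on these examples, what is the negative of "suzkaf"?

hekzel and simodul both end in -l yet inflect differently (hehekzel, vesimodul), so the final letter is not what conditions the rule; the last vowel is.
"suzkaf" has last vowel 'a'. The stems whose last vowel is 'a' (vazgugaw → vazgugew, togtaf → togtef) change the last vowel to 'e'.
So suzkaf → suzkef.

suzkef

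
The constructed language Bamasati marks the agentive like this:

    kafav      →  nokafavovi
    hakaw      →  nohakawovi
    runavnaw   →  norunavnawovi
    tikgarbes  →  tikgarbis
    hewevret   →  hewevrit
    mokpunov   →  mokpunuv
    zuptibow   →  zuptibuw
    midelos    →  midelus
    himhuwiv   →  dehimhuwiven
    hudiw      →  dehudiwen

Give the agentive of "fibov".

kafav and mokpunov both end in -v yet inflect differently (nokafavovi, mokpunuv), so the final letter is not what conditions the rule; the last vowel is.
"fibov" has last vowel 'o'. The stems whose last vowel is 'o' (mokpunov → mokpunuv, zuptibow → zuptibuw, midelos → midelus) change the last vowel to 'u'.
The other patterns: stems whose last vowel is 'a' add no- … -ovi around the stem; stems whose last vowel is 'e' change the last vowel to 'i'; stems whose last vowel is 'i' add de- … -en around the stem.
So fibov → fibuv.

fibuv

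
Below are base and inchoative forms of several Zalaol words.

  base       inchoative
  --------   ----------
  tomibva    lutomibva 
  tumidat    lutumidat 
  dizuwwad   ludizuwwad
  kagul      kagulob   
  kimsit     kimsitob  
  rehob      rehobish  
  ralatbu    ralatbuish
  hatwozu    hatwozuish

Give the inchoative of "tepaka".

lutepaka

"tepaka" begins with t-. The stems beginning with t- (tomibva → lutomibva, tumidat → lutumidat) add the prefix lu-.
The other patterns: stems beginning with k- add -ob; stems beginning with h- or r- add -ish.
So tepaka → lutepaka.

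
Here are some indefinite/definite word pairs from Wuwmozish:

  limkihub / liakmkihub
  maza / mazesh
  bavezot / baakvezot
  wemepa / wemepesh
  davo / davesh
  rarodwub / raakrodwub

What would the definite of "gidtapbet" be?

davo and bavezot both have last vowel 'o' yet inflect differently (davesh, baakvezot), so the last vowel is not what conditions the rule; whether the stem ends in a vowel or a consonant is.
"gidtapbet" ends in a consonant. The stems ending in a consonant (rarodwub → raakrodwub, limkihub → liakmkihub, bavezot → baakvezot) insert -ak- after the first vowel.
The other pattern: stems ending in a vowel drop the final letter and add -esh.
So gidtapbet → giakdtapbet.

giakdtapbet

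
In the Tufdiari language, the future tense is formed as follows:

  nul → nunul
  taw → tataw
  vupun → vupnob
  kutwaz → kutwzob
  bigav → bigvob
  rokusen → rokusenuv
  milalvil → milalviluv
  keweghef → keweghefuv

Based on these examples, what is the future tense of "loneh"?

lonhob

vupun and rokusen both end in -n yet inflect differently (vupnob, rokusenuv), so the final letter is not what conditions the rule; the number of vowels is.
"loneh" has 2 vowels. The stems with 2 vowels (vupun → vupnob, kutwaz → kutwzob, bigav → bigvob) delete the last vowel and add -ob.
The other patterns: stems with 1 vowel repeat the first consonant+vowel as a prefix; stems with 3 vowels add -uv.
So loneh → lonhob.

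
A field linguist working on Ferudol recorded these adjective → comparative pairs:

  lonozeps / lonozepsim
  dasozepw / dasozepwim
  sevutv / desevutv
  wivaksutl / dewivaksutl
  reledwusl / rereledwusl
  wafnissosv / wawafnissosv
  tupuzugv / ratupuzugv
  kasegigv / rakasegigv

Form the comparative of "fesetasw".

"fesetasw" has second-to-last letter 's'. The stems whose second-to-last letter is 's' (reledwusl → rereledwusl, wafnissosv → wawafnissosv) repeat the first consonant+vowel as a prefix.
The other patterns: stems whose second-to-last letter is 'p' add -im; stems whose second-to-last letter is 't' add the prefix de-; stems whose second-to-last letter is 'g' add the prefix ra-.
So fesetasw → fefesetasw.

fefesetasw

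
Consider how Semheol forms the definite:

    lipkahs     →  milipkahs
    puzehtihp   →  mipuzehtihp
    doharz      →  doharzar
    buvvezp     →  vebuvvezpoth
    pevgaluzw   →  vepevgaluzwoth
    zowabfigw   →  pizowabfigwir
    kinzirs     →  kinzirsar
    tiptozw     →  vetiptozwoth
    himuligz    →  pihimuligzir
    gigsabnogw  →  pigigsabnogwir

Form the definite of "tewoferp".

tiptozw and zowabfigw both end in -w yet inflect differently (vetiptozwoth, pizowabfigwir), so the final letter is not what conditions the rule; the second-to-last letter is.
"tewoferp" has second-to-last letter 'r'. The stems whose second-to-last letter is 'r' (doharz → doharzar, kinzirs → kinzirsar) add -ar.
The other patterns: stems whose second-to-last letter is 'z' add ve- … -oth around the stem; stems whose second-to-last letter is 'g' add pi- … -ir around the stem; stems whose second-to-last letter is 'h' add the prefix mi-.
So tewoferp → tewoferpar.

tewoferpar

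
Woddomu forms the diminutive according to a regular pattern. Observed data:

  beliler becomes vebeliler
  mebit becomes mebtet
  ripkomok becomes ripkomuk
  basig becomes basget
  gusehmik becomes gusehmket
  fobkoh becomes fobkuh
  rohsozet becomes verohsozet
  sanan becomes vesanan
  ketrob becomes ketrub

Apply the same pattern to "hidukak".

gusehmik and ripkomok both end in -k yet inflect differently (gusehmket, ripkomuk), so the final letter is not what conditions the rule; the last vowel is.
"hidukak" has last vowel 'a'. The one such stem in the data (sanan → vesanan) adds the prefix ve-, so the same rule applies.
The other patterns: stems whose last vowel is 'i' delete the last vowel and add -et; stems whose last vowel is 'o' change the last vowel to 'u'.
So hidukak → vehidukak.

vehidukak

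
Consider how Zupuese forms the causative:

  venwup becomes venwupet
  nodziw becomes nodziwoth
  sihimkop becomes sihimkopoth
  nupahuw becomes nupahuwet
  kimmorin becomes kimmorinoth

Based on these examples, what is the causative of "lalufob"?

lalufoboth

nupahuw and nodziw both end in -w yet inflect differently (nupahuwet, nodziwoth), so the final letter is not what conditions the rule; the last vowel is.
"lalufob" has last vowel 'o'. The one such stem in the data (sihimkop → sihimkopoth) adds -oth, so the same rule applies.
So lalufob → lalufoboth.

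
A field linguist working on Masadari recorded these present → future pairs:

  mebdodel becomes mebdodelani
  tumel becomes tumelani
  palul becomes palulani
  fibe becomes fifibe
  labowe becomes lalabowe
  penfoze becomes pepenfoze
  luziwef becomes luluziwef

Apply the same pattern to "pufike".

pupufike

mebdodel and fibe both have last vowel 'e' yet inflect differently (mebdodelani, fifibe), so the last vowel is not what conditions the rule; the final letter is.
"pufike" ends in -e. The stems ending in -e (fibe → fifibe, labowe → lalabowe, penfoze → pepenfoze) repeat the first consonant+vowel as a prefix.
The other pattern: stems ending in -l add -ani.
So pufike → pupufike.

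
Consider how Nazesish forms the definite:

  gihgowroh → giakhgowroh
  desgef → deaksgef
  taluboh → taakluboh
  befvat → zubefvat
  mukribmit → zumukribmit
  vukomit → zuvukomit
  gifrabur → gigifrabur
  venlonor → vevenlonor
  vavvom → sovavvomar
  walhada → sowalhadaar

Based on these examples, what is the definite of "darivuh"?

gihgowroh and venlonor both have last vowel 'o' yet inflect differently (giakhgowroh, vevenlonor), so the last vowel is not what conditions the rule; the final letter is.
"darivuh" ends in -h. The stems ending in -h (gihgowroh → giakhgowroh, taluboh → taakluboh) insert -ak- after the first vowel.
So darivuh → daakrivuh.

daakrivuh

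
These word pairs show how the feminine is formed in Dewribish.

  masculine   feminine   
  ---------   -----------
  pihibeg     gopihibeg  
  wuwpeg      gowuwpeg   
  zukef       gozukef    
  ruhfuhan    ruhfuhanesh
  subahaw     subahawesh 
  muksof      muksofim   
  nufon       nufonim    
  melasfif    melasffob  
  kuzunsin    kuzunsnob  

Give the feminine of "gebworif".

gebworfob

zukef and muksof both end in -f yet inflect differently (gozukef, muksofim), so the final letter is not what conditions the rule; the last vowel is.
"gebworif" has last vowel 'i'. The stems whose last vowel is 'i' (melasfif → melasffob, kuzunsin → kuzunsnob) delete the last vowel and add -ob.
So gebworif → gebworfob.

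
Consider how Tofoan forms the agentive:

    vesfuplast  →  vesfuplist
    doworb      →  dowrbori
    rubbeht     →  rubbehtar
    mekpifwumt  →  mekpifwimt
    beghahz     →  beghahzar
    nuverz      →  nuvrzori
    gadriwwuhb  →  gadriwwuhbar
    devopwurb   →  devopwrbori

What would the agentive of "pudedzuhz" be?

nuverz and beghahz both end in -z yet inflect differently (nuvrzori, beghahzar), so the final letter is not what conditions the rule; the second-to-last letter is.
"pudedzuhz" has second-to-last letter 'h'. The stems whose second-to-last letter is 'h' (beghahz → beghahzar, gadriwwuhb → gadriwwuhbar, rubbeht → rubbehtar) add -ar.
So pudedzuhz → pudedzuhzar.

pudedzuhzar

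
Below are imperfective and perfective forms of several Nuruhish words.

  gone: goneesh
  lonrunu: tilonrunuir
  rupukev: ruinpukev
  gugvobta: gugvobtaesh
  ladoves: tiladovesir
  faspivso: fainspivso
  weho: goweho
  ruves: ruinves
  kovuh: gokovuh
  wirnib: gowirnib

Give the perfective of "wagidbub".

weho and faspivso both end in -o yet inflect differently (goweho, fainspivso), so the final letter is not what conditions the rule; the first letter is.
"wagidbub" begins with w-. The stems beginning with w- (weho → goweho, wirnib → gowirnib) add the prefix go-.
The other patterns: stems beginning with l- add ti- … -ir around the stem; stems beginning with g- add -esh; stems beginning with f- or r- insert -in- after the first vowel.
So wagidbub → gowagidbub.

gowagidbub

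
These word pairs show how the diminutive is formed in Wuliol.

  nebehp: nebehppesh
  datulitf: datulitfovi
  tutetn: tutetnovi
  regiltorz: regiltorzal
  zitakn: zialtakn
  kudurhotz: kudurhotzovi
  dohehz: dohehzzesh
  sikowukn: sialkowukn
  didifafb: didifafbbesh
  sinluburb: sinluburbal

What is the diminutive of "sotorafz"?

sotorafzzesh

"sotorafz" has second-to-last letter 'f'. The one such stem in the data (didifafb → didifafbbesh) doubles the final consonant and adds -esh (as do dohehz, nebehp), so the same rule applies.
The other patterns: stems whose second-to-last letter is 'r' add -al; stems whose second-to-last letter is 'k' insert -al- after the first vowel; stems whose second-to-last letter is 't' add -ovi.
So sotorafz → sotorafzzesh.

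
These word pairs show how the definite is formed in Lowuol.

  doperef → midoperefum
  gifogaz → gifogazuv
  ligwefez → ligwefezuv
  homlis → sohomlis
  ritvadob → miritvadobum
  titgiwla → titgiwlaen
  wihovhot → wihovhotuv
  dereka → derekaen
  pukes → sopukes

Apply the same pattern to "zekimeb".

mizekimebum

titgiwla and gifogaz both have last vowel 'a' yet inflect differently (titgiwlaen, gifogazuv), so the last vowel is not what conditions the rule; the final letter is.
"zekimeb" ends in -b. The one such stem in the data (ritvadob → miritvadobum) adds mi- … -um around the stem, so the same rule applies.
So zekimeb → mizekimebum.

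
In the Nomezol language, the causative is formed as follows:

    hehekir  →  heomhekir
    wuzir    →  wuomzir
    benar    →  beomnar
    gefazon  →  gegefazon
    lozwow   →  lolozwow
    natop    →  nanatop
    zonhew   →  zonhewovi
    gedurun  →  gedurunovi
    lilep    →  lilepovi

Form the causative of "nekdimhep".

nekdimhepovi

lozwow and zonhew both end in -w yet inflect differently (lolozwow, zonhewovi), so the final letter is not what conditions the rule; the last vowel is.
"nekdimhep" has last vowel 'e'. The stems whose last vowel is 'e' (zonhew → zonhewovi, lilep → lilepovi) add -ovi.
The other patterns: stems whose last vowel is 'a' or 'i' insert -om- after the first vowel; stems whose last vowel is 'o' repeat the first consonant+vowel as a prefix.
So nekdimhep → nekdimhepovi.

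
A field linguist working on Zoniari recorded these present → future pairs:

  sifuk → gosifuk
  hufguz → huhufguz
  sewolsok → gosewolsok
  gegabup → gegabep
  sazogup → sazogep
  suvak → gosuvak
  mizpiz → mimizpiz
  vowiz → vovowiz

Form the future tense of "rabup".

hufguz and sazogup both have last vowel 'u' yet inflect differently (huhufguz, sazogep), so the last vowel is not what conditions the rule; the final letter is.
"rabup" ends in -p. The stems ending in -p (sazogup → sazogep, gegabup → gegabep) change the last vowel to 'e'.
The other patterns: stems ending in -z repeat the first consonant+vowel as a prefix; stems ending in -k add the prefix go-.
So rabup → rabep.

rabep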